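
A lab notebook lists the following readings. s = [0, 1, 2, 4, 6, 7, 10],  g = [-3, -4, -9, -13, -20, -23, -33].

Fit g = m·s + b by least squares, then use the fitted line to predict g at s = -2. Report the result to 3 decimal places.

Forming XᵀX = [[206, 30]; [30, 7]] and Xᵀg = [-685, -105]ᵀ gives XᵀX·[m, b]ᵀ = Xᵀg.
Determinant 206·7 − 30² = 542.
m = ((-685)·7 − 30·(-105))/542 = -1645/542; b = (206·(-105) − 30·(-685))/542 = -540/271.
At s = -2: ĝ = (-1645/542)·(-2) + (-540/271)·(1) = 1105/271.

ĝ = 4.077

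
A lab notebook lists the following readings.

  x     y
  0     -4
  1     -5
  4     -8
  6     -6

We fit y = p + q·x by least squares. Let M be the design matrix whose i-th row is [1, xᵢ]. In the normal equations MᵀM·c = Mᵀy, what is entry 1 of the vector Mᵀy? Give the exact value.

Entry 1 ↔ basis 1, so (Mᵀy)_{1} = Σᵢ yᵢ = (1)·(-4) + (1)·(-5) + (1)·(-8) + (1)·(-6) = -23.

-23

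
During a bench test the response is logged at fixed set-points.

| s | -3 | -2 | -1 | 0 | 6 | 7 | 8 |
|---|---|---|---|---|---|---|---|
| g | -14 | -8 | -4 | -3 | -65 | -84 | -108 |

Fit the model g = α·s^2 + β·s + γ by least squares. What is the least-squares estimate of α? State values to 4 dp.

Sums needed: Σs^2·s^2 = 7891, Σs^2·s = 1035, Σs^2 = 163, Σs·s = 163, Σs = 15, Σ1 = 7.
Moment sums: Σs^2·g = -13530, Σs·g = -1780, Σg = -286.
Inverting the 3×3 Gram matrix, [α, β, γ]ᵀ = [-43181/28749, -20095/19166, -209021/57498]ᵀ.

α = -1.5020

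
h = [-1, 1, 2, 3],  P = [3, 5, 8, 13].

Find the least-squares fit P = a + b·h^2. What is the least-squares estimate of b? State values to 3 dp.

From the data, Σ1 = 4, Σh^2 = 15, Σh^2·h^2 = 99.
And ΣP = 29, Σh^2·P = 157.
MᵀM·[a, b]ᵀ = MᵀP becomes [[4, 15]; [15, 99]]·[a, b]ᵀ = [29, 157]ᵀ.
Determinant 4·99 − 15² = 171.
a = (29·99 − 15·157)/171 = 172/57; b = (4·157 − 15·29)/171 = 193/171.

b = 1.129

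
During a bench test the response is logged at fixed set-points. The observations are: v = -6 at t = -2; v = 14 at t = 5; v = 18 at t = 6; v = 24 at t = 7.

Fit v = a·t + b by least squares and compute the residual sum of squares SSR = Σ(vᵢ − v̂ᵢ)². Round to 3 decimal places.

With design matrix M, MᵀM = [[114, 16]; [16, 4]] and Mᵀv = [358, 50]ᵀ.
Δ = 114·4 − 16² = 200.
a = (358·4 − 16·50)/200 = 79/25; b = (114·50 − 16·358)/200 = -7/50.
Residuals: 23/50, -83/50, -41/50, 101/50; SSR = 193/25.

SSR = 7.720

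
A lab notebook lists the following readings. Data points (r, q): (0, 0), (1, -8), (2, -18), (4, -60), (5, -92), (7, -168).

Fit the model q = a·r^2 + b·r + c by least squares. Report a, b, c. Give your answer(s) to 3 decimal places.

a = -2.952, b = -3.315, c = -0.436

Forming AᵀA = [[3299, 541, 95]; [541, 95, 19]; [95, 19, 6]] and Aᵀq = [-11572, -1920, -346]ᵀ gives AᵀA·[a, b, c]ᵀ = Aᵀq.
Inverting the 3×3 Gram matrix, [a, b, c]ᵀ = [-487/165, -547/165, -24/55]ᵀ.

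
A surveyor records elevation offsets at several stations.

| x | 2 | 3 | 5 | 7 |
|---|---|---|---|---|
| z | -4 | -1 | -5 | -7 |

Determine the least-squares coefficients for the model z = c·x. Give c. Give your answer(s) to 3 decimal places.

The normal equations are: 87·c = -85.
c = (-85)/87 = -0.977011.

c = -0.977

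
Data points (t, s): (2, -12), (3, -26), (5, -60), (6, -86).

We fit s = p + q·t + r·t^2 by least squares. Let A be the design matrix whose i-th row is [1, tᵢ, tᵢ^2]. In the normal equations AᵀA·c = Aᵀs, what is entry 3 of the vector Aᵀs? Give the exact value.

Entry 3 ↔ basis t^2, so (Aᵀs)_{3} = Σᵢ (t^2)·sᵢ = (4)·(-12) + (9)·(-26) + (25)·(-60) + (36)·(-86) = -4878.

-4878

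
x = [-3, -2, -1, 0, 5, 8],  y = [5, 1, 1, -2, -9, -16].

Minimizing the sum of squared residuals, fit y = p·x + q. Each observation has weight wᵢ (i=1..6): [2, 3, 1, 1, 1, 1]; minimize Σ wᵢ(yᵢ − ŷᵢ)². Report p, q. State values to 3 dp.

p = -1.750, q = -1.444

Sums needed: Σwᵢ·x·x = 120, Σwᵢ·x = 0, Σwᵢ·1 = 9.
Right-hand side: Σwᵢ·x·y = -210, Σwᵢ·y = -13.
det = 120·9 − 0² = 1080.
p = ((-210)·9 − 0·(-13))/1080 = -7/4; q = (120·(-13) − 0·(-210))/1080 = -13/9.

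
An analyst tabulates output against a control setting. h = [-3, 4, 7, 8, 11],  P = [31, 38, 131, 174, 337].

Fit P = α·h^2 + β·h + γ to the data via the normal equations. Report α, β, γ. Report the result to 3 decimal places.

XᵀX·[α, β, γ]ᵀ = XᵀP reads: 21475·α + 2223·β + 259·γ = 59219;  2223·α + 259·β + 27·γ = 6075;  259·α + 27·β + 5·γ = 711.
(Σh^2·h^2 = 21475, Σh^2·h = 2223, Σh^2 = 259, Σh·h = 259, Σh = 27, Σ1 = 5, Σh^2·P = 59219, Σh·P = 6075, ΣP = 711.)
Row-reducing yields α = 432143/145388, β = -275877/145388, γ = -110549/72694.

α = 2.972, β = -1.898, γ = -1.521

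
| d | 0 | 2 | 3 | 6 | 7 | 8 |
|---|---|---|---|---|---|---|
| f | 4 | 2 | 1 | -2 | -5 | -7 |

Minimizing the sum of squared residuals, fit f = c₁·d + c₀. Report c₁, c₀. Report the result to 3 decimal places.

c₁ = -1.331, c₀ = 4.601

From the data, Σd·d = 162, Σd = 26, Σ1 = 6.
For Mᵀf: Σd·f = -96, Σf = -7.
Determinant 162·6 − 26² = 296.
c₁ = ((-96)·6 − 26·(-7))/296 = -197/148; c₀ = (162·(-7) − 26·(-96))/296 = 681/148.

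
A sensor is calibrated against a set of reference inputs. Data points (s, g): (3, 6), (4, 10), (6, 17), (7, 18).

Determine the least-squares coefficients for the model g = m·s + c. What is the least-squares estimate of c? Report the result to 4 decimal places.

c = -2.7500

Forming MᵀM = [[110, 20]; [20, 4]] and Mᵀg = [286, 51]ᵀ gives MᵀM·[m, c]ᵀ = Mᵀg.
det = 110·4 − 20² = 40.
m = (286·4 − 20·51)/40 = 31/10; c = (110·51 − 20·286)/40 = -11/4.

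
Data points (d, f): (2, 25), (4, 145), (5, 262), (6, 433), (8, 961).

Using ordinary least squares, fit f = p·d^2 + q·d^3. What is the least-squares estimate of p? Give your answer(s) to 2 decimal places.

From the data, Σd^2·d^2 = 6289, Σd^2·d^3 = 44725, Σd^3·d^3 = 328585.
Right-hand side: Σd^2·f = 86062, Σd^3·f = 627790.
MᵀM·[p, q]ᵀ = Mᵀf becomes [[6289, 44725]; [44725, 328585]]·[p, q]ᵀ = [86062, 627790]ᵀ.
det = 6289·328585 − 44725² = 66145440.
p = (86062·328585 − 44725·627790)/66145440 = 1673121/551212; q = (6289·627790 − 44725·86062)/66145440 = 825403/551212.

p = 3.04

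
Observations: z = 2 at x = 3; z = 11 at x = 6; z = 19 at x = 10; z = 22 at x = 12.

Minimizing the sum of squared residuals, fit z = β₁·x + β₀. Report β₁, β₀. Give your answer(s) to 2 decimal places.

β₁ = 2.21, β₀ = -3.59

Sums needed: Σx·x = 289, Σx = 31, Σ1 = 4.
Moment sums: Σx·z = 526, Σz = 54.
So AᵀA·[β₁, β₀]ᵀ = Aᵀz: [[289, 31]; [31, 4]]·[β₁, β₀]ᵀ = [526, 54]ᵀ.
Δ = 289·4 − 31² = 195.
β₁ = (526·4 − 31·54)/195 = 86/39; β₀ = (289·54 − 31·526)/195 = -140/39.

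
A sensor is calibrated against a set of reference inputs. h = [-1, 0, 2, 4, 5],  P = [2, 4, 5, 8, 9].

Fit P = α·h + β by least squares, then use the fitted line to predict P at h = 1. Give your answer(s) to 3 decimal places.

P̂ = 4.485

The normal equations are: 46·α + 10·β = 85;  10·α + 5·β = 28.
(Σh·h = 46, Σh = 10, Σ1 = 5, Σh·P = 85, ΣP = 28.)
Δ = 46·5 − 10² = 130.
α = (85·5 − 10·28)/130 = 29/26; β = (46·28 − 10·85)/130 = 219/65.
At h = 1: P̂ = (29/26)·(1) + (219/65)·(1) = 583/130.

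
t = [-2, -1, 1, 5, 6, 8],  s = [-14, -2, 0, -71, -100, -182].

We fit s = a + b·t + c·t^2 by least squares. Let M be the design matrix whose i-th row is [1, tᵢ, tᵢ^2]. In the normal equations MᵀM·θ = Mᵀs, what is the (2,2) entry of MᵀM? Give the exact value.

131

Row 2 ↔ basis t, column 2 ↔ basis t, so (MᵀM)_{2,2} = Σᵢ (t)·(t) = (-2)·(-2) + (-1)·(-1) + (1)·(1) + (5)·(5) + (6)·(6) + (8)·(8) = 131.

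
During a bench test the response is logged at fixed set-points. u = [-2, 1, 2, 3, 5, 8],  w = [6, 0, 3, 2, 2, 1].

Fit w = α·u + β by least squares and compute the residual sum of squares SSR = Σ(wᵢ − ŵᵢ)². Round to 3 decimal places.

SSR = 13.354

With design matrix X, XᵀX = [[107, 17]; [17, 6]] and Xᵀw = [18, 14]ᵀ.
det = 107·6 − 17² = 353.
α = (18·6 − 17·14)/353 = -130/353; β = (107·14 − 17·18)/353 = 1192/353.
Residuals: 666/353, -1062/353, 127/353, -96/353, 164/353, 201/353; SSR = 4714/353.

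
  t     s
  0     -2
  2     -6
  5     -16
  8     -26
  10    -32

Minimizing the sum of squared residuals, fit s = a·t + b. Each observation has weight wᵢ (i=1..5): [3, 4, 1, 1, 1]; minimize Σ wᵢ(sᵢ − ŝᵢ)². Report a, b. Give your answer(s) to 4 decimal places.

a = -3.0634, b = -0.9036

With design matrix A, AᵀWA = [[205, 31]; [31, 10]] and AᵀWs = [-656, -104]ᵀ.
det = 205·10 − 31² = 1089.
a = ((-656)·10 − 31·(-104))/1089 = -1112/363; b = (205·(-104) − 31·(-656))/1089 = -328/363.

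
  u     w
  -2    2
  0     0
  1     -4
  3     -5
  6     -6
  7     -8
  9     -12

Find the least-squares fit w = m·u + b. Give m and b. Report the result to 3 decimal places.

Forming XᵀX = [[180, 24]; [24, 7]] and Xᵀw = [-223, -33]ᵀ gives XᵀX·[m, b]ᵀ = Xᵀw.
det = 180·7 − 24² = 684.
m = ((-223)·7 − 24·(-33))/684 = -769/684; b = (180·(-33) − 24·(-223))/684 = -49/57.

m = -1.124, b = -0.860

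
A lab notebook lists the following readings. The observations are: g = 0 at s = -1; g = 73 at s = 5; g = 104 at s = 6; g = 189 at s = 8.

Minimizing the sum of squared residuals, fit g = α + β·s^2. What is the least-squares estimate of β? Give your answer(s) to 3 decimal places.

β = 2.995

Normal-equation sums: Σ1 = 4, Σs^2 = 126, Σs^2·s^2 = 6018.
And Σg = 366, Σs^2·g = 17665.
So MᵀM·[α, β]ᵀ = Mᵀg: [[4, 126]; [126, 6018]]·[α, β]ᵀ = [366, 17665]ᵀ.
Eliminating β: 6018·(row 1) − 126·(row 2) gives 8196·α = 6018·366 − 126·17665 = -23202, so α = -3867/1366.
Then β = (17665 − 126·(-3867/1366))/6018 = 6136/2049.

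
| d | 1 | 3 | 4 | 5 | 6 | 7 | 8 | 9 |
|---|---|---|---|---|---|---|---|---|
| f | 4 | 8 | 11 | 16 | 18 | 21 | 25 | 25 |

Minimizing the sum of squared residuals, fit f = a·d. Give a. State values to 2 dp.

a = 2.96

The normal system AᵀA·[a]ᵀ = Aᵀf is [[281]]·[a]ᵀ = [832]ᵀ.
a = 832/281 = 2.96085.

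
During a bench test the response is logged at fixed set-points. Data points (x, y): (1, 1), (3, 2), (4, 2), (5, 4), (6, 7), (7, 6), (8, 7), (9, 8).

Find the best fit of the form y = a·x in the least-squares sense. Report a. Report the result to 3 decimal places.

The normal equations are: 281·a = 247.
Hence a = 247 / 281 ≈ 0.879004.

a = 0.879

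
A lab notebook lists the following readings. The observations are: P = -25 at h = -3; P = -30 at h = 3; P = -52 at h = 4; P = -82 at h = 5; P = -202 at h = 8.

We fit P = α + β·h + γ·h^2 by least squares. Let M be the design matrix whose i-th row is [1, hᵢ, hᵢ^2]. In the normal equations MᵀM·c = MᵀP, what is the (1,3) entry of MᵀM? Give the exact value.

123

Row 1 ↔ basis 1, column 3 ↔ basis h^2, so (MᵀM)_{1,3} = Σᵢ h^2 = (1)·(9) + (1)·(9) + (1)·(16) + (1)·(25) + (1)·(64) = 123.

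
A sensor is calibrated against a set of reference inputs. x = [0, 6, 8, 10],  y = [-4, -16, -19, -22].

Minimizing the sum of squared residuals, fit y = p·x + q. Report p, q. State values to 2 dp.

Normal-equation sums: Σx·x = 200, Σx = 24, Σ1 = 4.
And Σx·y = -468, Σy = -61.
So MᵀM·[p, q]ᵀ = Mᵀy: [[200, 24]; [24, 4]]·[p, q]ᵀ = [-468, -61]ᵀ.
Determinant 200·4 − 24² = 224.
p = ((-468)·4 − 24·(-61))/224 = -51/28; q = (200·(-61) − 24·(-468))/224 = -121/28.

p = -1.82, q = -4.32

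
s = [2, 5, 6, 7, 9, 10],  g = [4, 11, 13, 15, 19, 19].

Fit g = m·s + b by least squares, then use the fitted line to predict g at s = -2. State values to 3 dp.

Setting ∂/∂m … = 0 gives: 295·m + 39·b = 607;  39·m + 6·b = 81.
Δ = 295·6 − 39² = 249.
m = (607·6 − 39·81)/249 = 161/83; b = (295·81 − 39·607)/249 = 74/83.
At s = -2: ĝ = (161/83)·(-2) + (74/83)·(1) = -248/83.

ĝ = -2.988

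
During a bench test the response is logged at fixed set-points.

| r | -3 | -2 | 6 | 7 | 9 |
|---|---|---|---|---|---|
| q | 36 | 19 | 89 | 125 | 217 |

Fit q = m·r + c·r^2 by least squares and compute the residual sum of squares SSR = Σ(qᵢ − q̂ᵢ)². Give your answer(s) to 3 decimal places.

SSR = 2.685

The normal system MᵀM·[m, c]ᵀ = Mᵀq is [[179, 1253]; [1253, 10355]]·[m, c]ᵀ = [3216, 27306]ᵀ.
det = 179·10355 − 1253² = 283536.
m = (3216·10355 − 1253·27306)/283536 = -152123/47256; c = (179·27306 − 1253·3216)/283536 = 799/264.
Residuals: -7057/7876, 3589/7876, -5039/7876, -137/179, 6493/7876; SSR = 21149/7876.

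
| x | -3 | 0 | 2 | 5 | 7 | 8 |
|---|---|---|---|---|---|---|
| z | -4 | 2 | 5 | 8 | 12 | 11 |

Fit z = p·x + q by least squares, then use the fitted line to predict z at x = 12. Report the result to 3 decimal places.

ẑ = 17.952

Compute the Gram sums: Σx·x = 151, Σx = 19, Σ1 = 6.
Moment sums: Σx·z = 234, Σz = 34.
Eliminating q: 6·(row 1) − 19·(row 2) gives 545·p = 6·234 − 19·34 = 758, so p = 758/545.
Then q = (34 − 19·(758/545))/6 = 688/545.
At x = 12: ẑ = (758/545)·(12) + (688/545)·(1) = 9784/545.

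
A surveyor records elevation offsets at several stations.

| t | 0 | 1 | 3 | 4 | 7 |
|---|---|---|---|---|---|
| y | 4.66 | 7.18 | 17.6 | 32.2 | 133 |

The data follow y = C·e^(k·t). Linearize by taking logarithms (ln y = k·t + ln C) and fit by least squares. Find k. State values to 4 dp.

k = 0.4825

Let Y = ln y. Fitting Y = k·t + ln C by least squares:
Σt = 15.0000, Σ(t)² = 75.0000, Σln y = 14.7405, Σt·ln y = 58.6953.
Normal system: [[75.0000, 15.0000]; [15.0000, 5]]·[k, ln C]ᵀ = [58.6953, 14.7405]ᵀ.
Slope k = (n·Σt·ln y − Σt·Σln y)/(n·Σ(t)² − (Σt)²) = (5·58.6953 − 15.0000·14.7405)/150.0000 = 0.48246; ln C = (Σln y − k·Σt)/n = 1.50073.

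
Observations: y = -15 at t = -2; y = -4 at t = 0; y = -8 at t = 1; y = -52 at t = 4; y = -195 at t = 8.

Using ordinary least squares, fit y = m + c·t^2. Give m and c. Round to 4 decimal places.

Setting ∂/∂m … = 0 gives: 5·m + 85·c = -274;  85·m + 4369·c = -13380.
(Σ1 = 5, Σt^2 = 85, Σt^2·t^2 = 4369, Σy = -274, Σt^2·y = -13380.)
Eliminating c: 4369·(row 1) − 85·(row 2) gives 14620·m = 4369·(-274) − 85·(-13380) = -59806, so m = -1759/430.
Then c = ((-13380) − 85·(-1759/430))/4369 = -4361/1462.

m = -4.0907, c = -2.9829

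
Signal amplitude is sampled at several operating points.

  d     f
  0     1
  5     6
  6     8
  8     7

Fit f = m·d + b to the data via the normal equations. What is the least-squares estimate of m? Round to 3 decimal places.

With design matrix X, XᵀX = [[125, 19]; [19, 4]] and Xᵀf = [134, 22]ᵀ.
Δ = 125·4 − 19² = 139.
m = (134·4 − 19·22)/139 = 118/139; b = (125·22 − 19·134)/139 = 204/139.

m = 0.849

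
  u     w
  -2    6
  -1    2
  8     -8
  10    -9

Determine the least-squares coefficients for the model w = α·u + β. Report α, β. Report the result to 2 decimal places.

α = -1.19, β = 2.22

Normal-equation sums: Σu·u = 169, Σu = 15, Σ1 = 4.
Moment sums: Σu·w = -168, Σw = -9.
MᵀM·[α, β]ᵀ = Mᵀw becomes [[169, 15]; [15, 4]]·[α, β]ᵀ = [-168, -9]ᵀ.
Δ = 169·4 − 15² = 451.
α = ((-168)·4 − 15·(-9))/451 = -537/451; β = (169·(-9) − 15·(-168))/451 = 999/451.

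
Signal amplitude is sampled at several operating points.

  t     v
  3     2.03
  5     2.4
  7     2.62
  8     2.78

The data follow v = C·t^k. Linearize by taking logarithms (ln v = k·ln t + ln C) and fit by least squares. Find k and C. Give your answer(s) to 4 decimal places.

Taking logs, ln v = k·ln t + ln C, so regress ln v on ln t.
AᵀA = [[11.9079, 6.7334]; [6.7334, 4]], rhs = [6.1872, 3.5691]ᵀ  (here Σln t = 6.7334, Σ(ln t)² = 11.9079, Σln v = 3.5691, Σln t·ln v = 6.1872).
Δ = 11.9079·4 − (6.7334)² = 2.2928; k = (6.1872·4 − 6.7334·3.5691)/2.2928 = 0.31254, ln C = (11.9079·3.5691 − 6.7334·6.1872)/2.2928 = 0.36617, so C = exp(0.36617) = 1.44220.

k = 0.3125, C = 1.4422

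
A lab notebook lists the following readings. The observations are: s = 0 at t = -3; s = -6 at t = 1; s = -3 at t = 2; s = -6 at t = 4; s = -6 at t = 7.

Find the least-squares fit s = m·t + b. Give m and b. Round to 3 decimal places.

m = -0.580, b = -2.923

Entries of XᵀX: Σt·t = 79, Σt = 11, Σ1 = 5.
For Xᵀs: Σt·s = -78, Σs = -21.
det = 79·5 − 11² = 274.
m = ((-78)·5 − 11·(-21))/274 = -159/274; b = (79·(-21) − 11·(-78))/274 = -801/274.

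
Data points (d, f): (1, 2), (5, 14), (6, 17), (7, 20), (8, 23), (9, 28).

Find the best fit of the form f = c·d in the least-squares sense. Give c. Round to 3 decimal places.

c = 2.930

Sums needed: Σd·d = 256.
And Σd·f = 750.
AᵀA·[c]ᵀ = Aᵀf becomes [[256]]·[c]ᵀ = [750]ᵀ.
Hence c = 750 / 256 ≈ 2.92969.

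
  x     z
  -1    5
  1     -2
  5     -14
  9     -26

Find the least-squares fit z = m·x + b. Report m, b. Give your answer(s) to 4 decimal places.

m = -3.0763, b = 1.5169

Entries of AᵀA: Σx·x = 108, Σx = 14, Σ1 = 4.
And Σx·z = -311, Σz = -37.
Eliminating b: 4·(row 1) − 14·(row 2) gives 236·m = 4·(-311) − 14·(-37) = -726, so m = -363/118.
Then b = ((-37) − 14·(-363/118))/4 = 179/118.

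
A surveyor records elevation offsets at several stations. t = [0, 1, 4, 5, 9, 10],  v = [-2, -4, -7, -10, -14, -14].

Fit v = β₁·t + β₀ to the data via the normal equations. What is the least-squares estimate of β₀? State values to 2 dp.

β₀ = -2.58

Setting ∂/∂β₁ … = 0 gives: 223·β₁ + 29·β₀ = -348;  29·β₁ + 6·β₀ = -51.
(Σt·t = 223, Σt = 29, Σ1 = 6, Σt·v = -348, Σv = -51.)
Determinant 223·6 − 29² = 497.
β₁ = ((-348)·6 − 29·(-51))/497 = -87/71; β₀ = (223·(-51) − 29·(-348))/497 = -183/71.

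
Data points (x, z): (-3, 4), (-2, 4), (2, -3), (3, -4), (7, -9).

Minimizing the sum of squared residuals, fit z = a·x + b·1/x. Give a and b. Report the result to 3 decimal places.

MᵀM·[a, b]ᵀ = Mᵀz reads: 75·a + 5·b = -101;  5·a + (655/882)·b = -313/42.
(Σx·x = 75, Σx·1/x = 5, Σ1/x·1/x = 655/882, Σx·z = -101, Σ1/x·z = -313/42.)
det = 75·(655/882) − 5² = 9025/294.
a = ((-101)·(655/882) − 5·(-313/42))/(9025/294) = -6658/5415; b = (75·(-313/42) − 5·(-101))/(9025/294) = -3171/1805.

a = -1.230, b = -1.757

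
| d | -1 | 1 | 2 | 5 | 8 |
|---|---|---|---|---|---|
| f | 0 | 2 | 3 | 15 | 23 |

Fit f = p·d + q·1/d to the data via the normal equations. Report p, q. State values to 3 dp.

p = 2.931, q = -2.290

Entries of MᵀM: Σd·d = 95, Σd·1/d = 5, Σ1/d·1/d = 3689/1600.
Right-hand side: Σd·f = 267, Σ1/d·f = 75/8.
So MᵀM·[p, q]ᵀ = Mᵀf: [[95, 5]; [5, 3689/1600]]·[p, q]ᵀ = [267, 75/8]ᵀ.
det = 95·(3689/1600) − 5² = 62091/320.
p = (267·(3689/1600) − 5·(75/8))/(62091/320) = 101107/34495; q = (95·(75/8) − 5·267)/(62091/320) = -15800/6899.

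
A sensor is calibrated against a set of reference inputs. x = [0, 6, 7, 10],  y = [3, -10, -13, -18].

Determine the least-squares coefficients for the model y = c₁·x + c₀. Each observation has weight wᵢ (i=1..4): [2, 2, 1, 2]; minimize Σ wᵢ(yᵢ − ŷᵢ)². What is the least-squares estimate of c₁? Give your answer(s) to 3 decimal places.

Entries of AᵀWA: Σwᵢ·x·x = 321, Σwᵢ·x = 39, Σwᵢ·1 = 7.
And Σwᵢ·x·y = -571, Σwᵢ·y = -63.
Normal equations: [[321, 39]; [39, 7]]·[c₁, c₀]ᵀ = [-571, -63]ᵀ.
Determinant 321·7 − 39² = 726.
c₁ = ((-571)·7 − 39·(-63))/726 = -70/33; c₀ = (321·(-63) − 39·(-571))/726 = 31/11.

c₁ = -2.121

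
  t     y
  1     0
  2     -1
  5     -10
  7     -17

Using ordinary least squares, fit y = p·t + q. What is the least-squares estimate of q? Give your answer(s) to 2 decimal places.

Entries of AᵀA: Σt·t = 79, Σt = 15, Σ1 = 4.
And Σt·y = -171, Σy = -28.
Determinant 79·4 − 15² = 91.
p = ((-171)·4 − 15·(-28))/91 = -264/91; q = (79·(-28) − 15·(-171))/91 = 353/91.

q = 3.88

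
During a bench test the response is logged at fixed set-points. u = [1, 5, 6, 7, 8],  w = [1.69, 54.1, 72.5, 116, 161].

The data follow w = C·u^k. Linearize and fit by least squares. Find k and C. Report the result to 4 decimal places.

Linearized form: ln w = k·ln u + ln C. From the 5 transformed points,
Sums: Σln u = 7.4265, Σ(ln u)² = 13.9113, Σln w = 18.6341, Σln u·ln w = 33.9147.
Normal system: [[13.9113, 7.4265]; [7.4265, 5]]·[k, ln C]ᵀ = [33.9147, 18.6341]ᵀ.
Solving (det = 14.4030): k = 2.16524, ln C = 0.51077, so C = exp(0.51077) = 1.66657.

k = 2.1652, C = 1.6666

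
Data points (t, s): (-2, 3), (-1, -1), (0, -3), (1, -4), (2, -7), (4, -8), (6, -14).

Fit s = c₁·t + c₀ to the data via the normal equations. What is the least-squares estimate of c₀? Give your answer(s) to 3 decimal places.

From the data, Σt·t = 62, Σt = 10, Σ1 = 7.
For Mᵀs: Σt·s = -139, Σs = -34.
Determinant 62·7 − 10² = 334.
c₁ = ((-139)·7 − 10·(-34))/334 = -633/334; c₀ = (62·(-34) − 10·(-139))/334 = -359/167.

c₀ = -2.150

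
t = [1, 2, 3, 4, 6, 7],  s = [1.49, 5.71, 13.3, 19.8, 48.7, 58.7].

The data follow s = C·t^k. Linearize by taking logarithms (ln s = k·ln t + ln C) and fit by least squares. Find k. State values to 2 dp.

k = 1.90

With ln sᵢ as the transformed response and ln tᵢ as the regressor:
Σln t = 6.9157, Σ(ln t)² = 10.6062, Σln s = 15.6726, Σln t·ln s = 23.0764.
Equations: 10.6062·k + 6.9157·ln C = 23.0764;  6.9157·k + 6·ln C = 15.6726.
Slope k = (n·Σln t·ln s − Σln t·Σln s)/(n·Σ(ln t)² − (Σln t)²) = (6·23.0764 − 6.9157·15.6726)/15.8099 = 1.90206; ln C = (Σln s − k·Σln t)/n = 0.41974.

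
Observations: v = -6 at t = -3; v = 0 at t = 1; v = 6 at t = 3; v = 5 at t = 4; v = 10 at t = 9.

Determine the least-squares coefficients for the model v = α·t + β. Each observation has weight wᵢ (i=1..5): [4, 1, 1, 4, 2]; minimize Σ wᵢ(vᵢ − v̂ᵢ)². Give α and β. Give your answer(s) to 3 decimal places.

α = 1.402, β = -1.204

Setting ∂/∂α … = 0 gives: 272·α + 26·β = 350;  26·α + 12·β = 22.
(Σwᵢ·t·t = 272, Σwᵢ·t = 26, Σwᵢ·1 = 12, Σwᵢ·t·v = 350, Σwᵢ·v = 22.)
Δ = 272·12 − 26² = 2588.
α = (350·12 − 26·22)/2588 = 907/647; β = (272·22 − 26·350)/2588 = -779/647.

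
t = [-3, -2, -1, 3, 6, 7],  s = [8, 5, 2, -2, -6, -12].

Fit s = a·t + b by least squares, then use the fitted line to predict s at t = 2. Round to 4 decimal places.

Forming MᵀM = [[108, 10]; [10, 6]] and Mᵀs = [-162, -5]ᵀ gives MᵀM·[a, b]ᵀ = Mᵀs.
Determinant 108·6 − 10² = 548.
a = ((-162)·6 − 10·(-5))/548 = -461/274; b = (108·(-5) − 10·(-162))/548 = 270/137.
At t = 2: ŝ = (-461/274)·(2) + (270/137)·(1) = -191/137.

ŝ = -1.3942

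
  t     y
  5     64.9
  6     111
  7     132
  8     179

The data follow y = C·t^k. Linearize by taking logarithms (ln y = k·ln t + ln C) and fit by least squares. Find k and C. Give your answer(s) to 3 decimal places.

k = 2.071, C = 2.442

Taking logs, ln y = k·ln t + ln C, so regress ln y on ln t.
Σln t = 7.4265, Σ(ln t)² = 13.9113, Σln y = 18.9526, Σln t·ln y = 35.4426.
Equations: 13.9113·k + 7.4265·ln C = 35.4426;  7.4265·k + 4·ln C = 18.9526.
Δ = 13.9113·4 − (7.4265)² = 0.4917; k = (35.4426·4 − 7.4265·18.9526)/0.4917 = 2.07117, ln C = (13.9113·18.9526 − 7.4265·35.4426)/0.4917 = 0.89274, so C = exp(0.89274) = 2.44181.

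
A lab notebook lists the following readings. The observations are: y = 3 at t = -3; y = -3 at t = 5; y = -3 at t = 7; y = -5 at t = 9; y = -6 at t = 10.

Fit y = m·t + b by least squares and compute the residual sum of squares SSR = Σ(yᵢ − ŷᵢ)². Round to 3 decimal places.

SSR = 0.978

MᵀM·[m, b]ᵀ = Mᵀy reads: 264·m + 28·b = -150;  28·m + 5·b = -14.
det = 264·5 − 28² = 536.
m = ((-150)·5 − 28·(-14))/536 = -179/268; b = (264·(-14) − 28·(-150))/536 = 63/67.
Residuals: 15/268, -161/268, 197/268, 19/268, -35/134; SSR = 131/134.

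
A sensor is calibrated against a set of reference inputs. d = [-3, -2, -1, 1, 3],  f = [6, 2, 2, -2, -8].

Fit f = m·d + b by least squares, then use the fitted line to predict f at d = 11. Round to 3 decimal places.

The normal equations are: 24·m + (-2)·b = -50;  (-2)·m + 5·b = 0.
(Σd·d = 24, Σd = -2, Σ1 = 5, Σd·f = -50, Σf = 0.)
Eliminating b: 5·(row 1) − (-2)·(row 2) gives 116·m = 5·(-50) − (-2)·0 = -250, so m = -125/58.
Then b = (0 − (-2)·(-125/58))/5 = -25/29.
At d = 11: f̂ = (-125/58)·(11) + (-25/29)·(1) = -1425/58.

f̂ = -24.569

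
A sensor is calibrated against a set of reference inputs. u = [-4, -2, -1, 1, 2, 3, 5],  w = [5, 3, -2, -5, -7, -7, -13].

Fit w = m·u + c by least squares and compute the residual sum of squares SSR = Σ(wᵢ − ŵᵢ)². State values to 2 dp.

SSR = 7.69

Sums needed: Σu·u = 60, Σu = 4, Σ1 = 7.
And Σu·w = -129, Σw = -26.
So MᵀM·[m, c]ᵀ = Mᵀw: [[60, 4]; [4, 7]]·[m, c]ᵀ = [-129, -26]ᵀ.
Determinant 60·7 − 4² = 404.
m = ((-129)·7 − 4·(-26))/404 = -799/404; c = (60·(-26) − 4·(-129))/404 = -261/101.
Residuals: -33/101, 329/202, -563/404, -177/404, -93/202, 613/404, -213/404; SSR = 3105/404.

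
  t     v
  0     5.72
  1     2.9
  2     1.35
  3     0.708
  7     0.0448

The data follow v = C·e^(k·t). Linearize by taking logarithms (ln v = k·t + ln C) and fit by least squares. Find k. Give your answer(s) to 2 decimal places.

Let Y = ln v. Fitting Y = k·t + ln C by least squares:
Sums: Σt = 13.0000, Σ(t)² = 63.0000, Σln v = -0.3421, Σt·ln v = -21.1098.
Normal system: [[63.0000, 13.0000]; [13.0000, 5]]·[k, ln C]ᵀ = [-21.1098, -0.3421]ᵀ.
Solving (det = 146.0000): k = -0.69248, ln C = 1.73204.

k = -0.69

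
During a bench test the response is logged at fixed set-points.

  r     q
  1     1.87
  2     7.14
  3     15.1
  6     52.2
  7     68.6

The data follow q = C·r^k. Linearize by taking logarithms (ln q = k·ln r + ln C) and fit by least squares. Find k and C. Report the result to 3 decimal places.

k = 1.845, C = 1.930

Let Y = ln q. Fitting Y = k·ln r + ln C by least squares:
Over the data: Σln r = 5.5294, Σ(ln r)² = 8.6844, Σln q = 13.4897, Σln r·ln q = 19.6594.
Normal system: [[8.6844, 5.5294]; [5.5294, 5]]·[k, ln C]ᵀ = [19.6594, 13.4897]ᵀ.
Slope k = (n·Σln r·ln q − Σln r·Σln q)/(n·Σ(ln r)² − (Σln r)²) = (5·19.6594 − 5.5294·13.4897)/12.8473 = 1.84524; ln C = (Σln q − k·Σln r)/n = 0.65731, so C = exp(0.65731) = 1.92960.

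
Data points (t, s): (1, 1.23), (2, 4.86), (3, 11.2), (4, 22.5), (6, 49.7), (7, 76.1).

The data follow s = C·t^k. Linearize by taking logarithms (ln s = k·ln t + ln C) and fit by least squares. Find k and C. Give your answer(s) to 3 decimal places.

k = 2.112, C = 1.171

Taking logs, ln s = k·ln t + ln C, so regress ln s on ln t.
Σln t = 6.9157, Σ(ln t)² = 10.6062, Σln s = 15.5555, Σln t·ln s = 23.4947.
Equations: 10.6062·k + 6.9157·ln C = 23.4947;  6.9157·k + 6·ln C = 15.5555.
Solving (det = 15.8099): k = 2.11200, ln C = 0.15826, so C = exp(0.15826) = 1.17147.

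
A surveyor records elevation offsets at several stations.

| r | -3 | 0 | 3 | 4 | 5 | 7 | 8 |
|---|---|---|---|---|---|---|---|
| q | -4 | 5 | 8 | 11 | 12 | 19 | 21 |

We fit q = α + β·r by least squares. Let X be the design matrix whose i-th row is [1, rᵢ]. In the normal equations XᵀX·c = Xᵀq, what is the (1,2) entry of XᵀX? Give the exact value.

24

Row 1 ↔ basis 1, column 2 ↔ basis r, so (XᵀX)_{1,2} = Σᵢ r = (1)·(-3) + (1)·(0) + (1)·(3) + (1)·(4) + (1)·(5) + (1)·(7) + (1)·(8) = 24.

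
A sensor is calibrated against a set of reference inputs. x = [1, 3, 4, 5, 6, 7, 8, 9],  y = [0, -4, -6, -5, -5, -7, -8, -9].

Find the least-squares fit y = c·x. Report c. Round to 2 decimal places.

The normal equations are: 281·c = -285.
c = (-285)/281 = -1.01423.

c = -1.01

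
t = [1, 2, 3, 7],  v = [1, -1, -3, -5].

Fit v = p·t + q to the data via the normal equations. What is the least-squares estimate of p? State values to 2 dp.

From the data, Σt·t = 63, Σt = 13, Σ1 = 4.
For Mᵀv: Σt·v = -45, Σv = -8.
So MᵀM·[p, q]ᵀ = Mᵀv: [[63, 13]; [13, 4]]·[p, q]ᵀ = [-45, -8]ᵀ.
Eliminating q: 4·(row 1) − 13·(row 2) gives 83·p = 4·(-45) − 13·(-8) = -76, so p = -76/83.
Then q = ((-8) − 13·(-76/83))/4 = 81/83.

p = -0.92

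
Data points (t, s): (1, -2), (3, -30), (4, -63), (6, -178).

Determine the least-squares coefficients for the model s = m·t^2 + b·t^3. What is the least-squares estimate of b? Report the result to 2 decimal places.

Entries of XᵀX: Σt^2·t^2 = 1634, Σt^2·t^3 = 9044, Σt^3·t^3 = 51482.
For Xᵀs: Σt^2·s = -7688, Σt^3·s = -43292.
det = 1634·51482 − 9044² = 2327652.
m = ((-7688)·51482 − 9044·(-43292))/2327652 = -355064/193971; b = (1634·(-43292) − 9044·(-7688))/2327652 = -5302/10209.

b = -0.52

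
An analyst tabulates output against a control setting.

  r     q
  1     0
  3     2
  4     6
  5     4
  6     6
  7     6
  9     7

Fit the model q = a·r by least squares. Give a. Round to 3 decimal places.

a = 0.880

The normal equations are: 217·a = 191.
Hence a = 191 / 217 ≈ 0.880184.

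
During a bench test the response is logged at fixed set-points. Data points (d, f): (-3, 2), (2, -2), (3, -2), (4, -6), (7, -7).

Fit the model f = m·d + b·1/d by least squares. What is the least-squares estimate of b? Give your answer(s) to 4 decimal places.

b = 1.0517

The normal equations are: 87·m + 5·b = -89;  5·m + (3917/7056)·b = -29/6.
(Σd·d = 87, Σd·1/d = 5, Σ1/d·1/d = 3917/7056, Σd·f = -89, Σ1/d·f = -29/6.)
Δ = 87·(3917/7056) − 5² = 54793/2352.
m = ((-89)·(3917/7056) − 5·(-29/6))/(54793/2352) = -178093/164379; b = (87·(-29/6) − 5·(-89))/(54793/2352) = 57624/54793.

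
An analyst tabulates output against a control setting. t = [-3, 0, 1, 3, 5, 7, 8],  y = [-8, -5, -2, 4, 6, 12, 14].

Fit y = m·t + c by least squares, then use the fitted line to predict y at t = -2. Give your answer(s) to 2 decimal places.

Entries of XᵀX: Σt·t = 157, Σt = 21, Σ1 = 7.
For Xᵀy: Σt·y = 260, Σy = 21.
So XᵀX·[m, c]ᵀ = Xᵀy: [[157, 21]; [21, 7]]·[m, c]ᵀ = [260, 21]ᵀ.
Determinant 157·7 − 21² = 658.
m = (260·7 − 21·21)/658 = 197/94; c = (157·21 − 21·260)/658 = -309/94.
At t = -2: ŷ = (197/94)·(-2) + (-309/94)·(1) = -703/94.

ŷ = -7.48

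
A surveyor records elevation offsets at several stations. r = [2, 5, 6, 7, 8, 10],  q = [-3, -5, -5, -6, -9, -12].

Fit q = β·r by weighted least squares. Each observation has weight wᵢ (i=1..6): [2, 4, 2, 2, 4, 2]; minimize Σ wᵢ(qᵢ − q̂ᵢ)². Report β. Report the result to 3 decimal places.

β = -1.068

The normal system MᵀWM·[β]ᵀ = MᵀWq is [[734]]·[β]ᵀ = [-784]ᵀ.
β = (-784)/734 = -1.06812.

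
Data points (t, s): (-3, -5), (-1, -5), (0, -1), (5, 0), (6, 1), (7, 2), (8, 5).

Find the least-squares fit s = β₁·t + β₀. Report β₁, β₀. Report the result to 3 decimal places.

MᵀM·[β₁, β₀]ᵀ = Mᵀs reads: 184·β₁ + 22·β₀ = 80;  22·β₁ + 7·β₀ = -3.
(Σt·t = 184, Σt = 22, Σ1 = 7, Σt·s = 80, Σs = -3.)
det = 184·7 − 22² = 804.
β₁ = (80·7 − 22·(-3))/804 = 313/402; β₀ = (184·(-3) − 22·80)/804 = -578/201.

β₁ = 0.779, β₀ = -2.876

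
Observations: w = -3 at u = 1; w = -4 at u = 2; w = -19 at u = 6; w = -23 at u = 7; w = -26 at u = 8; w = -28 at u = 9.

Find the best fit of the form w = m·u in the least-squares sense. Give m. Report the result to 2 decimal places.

m = -3.17

Normal-equation sums: Σu·u = 235.
Right-hand side: Σu·w = -746.
Normal equations: [[235]]·[m]ᵀ = [-746]ᵀ.
Hence m = -746 / 235 ≈ -3.17447.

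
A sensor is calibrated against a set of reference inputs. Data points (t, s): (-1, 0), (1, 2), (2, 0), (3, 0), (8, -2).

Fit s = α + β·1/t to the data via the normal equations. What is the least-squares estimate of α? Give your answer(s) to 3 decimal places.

With design matrix A, AᵀA = [[5, 23/24]; [23/24, 1369/576]] and Aᵀs = [0, 7/4]ᵀ.
Eliminating β: (1369/576)·(row 1) − (23/24)·(row 2) gives (1579/144)·α = (1369/576)·0 − (23/24)·(7/4) = -161/96, so α = -483/3158.
Then β = ((7/4) − (23/24)·(-483/3158))/(1369/576) = 1260/1579.

α = -0.153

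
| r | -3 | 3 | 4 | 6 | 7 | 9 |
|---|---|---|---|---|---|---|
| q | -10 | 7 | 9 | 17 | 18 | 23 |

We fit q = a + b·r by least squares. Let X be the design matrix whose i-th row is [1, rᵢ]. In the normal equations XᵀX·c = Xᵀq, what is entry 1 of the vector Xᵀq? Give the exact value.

64

Entry 1 ↔ basis 1, so (Xᵀq)_{1} = Σᵢ qᵢ = (1)·(-10) + (1)·(7) + (1)·(9) + (1)·(17) + (1)·(18) + (1)·(23) = 64.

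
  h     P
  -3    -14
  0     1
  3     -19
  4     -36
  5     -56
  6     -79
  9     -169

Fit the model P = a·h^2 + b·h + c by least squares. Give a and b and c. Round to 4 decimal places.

a = -1.9671, b = -1.2261, c = 0.5185

The normal equations are: 8900·a + 1134·b + 176·c = -18806;  1134·a + 176·b + 24·c = -2434;  176·a + 24·b + 7·c = -372.
(Σh^2·h^2 = 8900, Σh^2·h = 1134, Σh^2 = 176, Σh·h = 176, Σh = 24, Σ1 = 7, Σh^2·P = -18806, Σh·P = -2434, ΣP = -372.)
Row-reducing yields a = -474535/241241, b = -295795/241241, c = 125084/241241.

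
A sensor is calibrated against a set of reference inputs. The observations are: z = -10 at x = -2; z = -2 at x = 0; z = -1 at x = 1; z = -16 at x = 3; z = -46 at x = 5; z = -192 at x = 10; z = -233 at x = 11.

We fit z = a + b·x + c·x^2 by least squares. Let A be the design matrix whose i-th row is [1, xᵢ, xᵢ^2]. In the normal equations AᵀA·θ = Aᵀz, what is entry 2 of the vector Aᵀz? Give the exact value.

-4742

Entry 2 ↔ basis x, so (Aᵀz)_{2} = Σᵢ (x)·zᵢ = (-2)·(-10) + (0)·(-2) + (1)·(-1) + (3)·(-16) + (5)·(-46) + (10)·(-192) + (11)·(-233) = -4742.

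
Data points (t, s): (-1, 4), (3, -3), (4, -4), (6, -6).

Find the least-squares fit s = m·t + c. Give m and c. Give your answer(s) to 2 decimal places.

m = -1.46, c = 2.13

The normal equations are: 62·m + 12·c = -65;  12·m + 4·c = -9.
(Σt·t = 62, Σt = 12, Σ1 = 4, Σt·s = -65, Σs = -9.)
Eliminating c: 4·(row 1) − 12·(row 2) gives 104·m = 4·(-65) − 12·(-9) = -152, so m = -19/13.
Then c = ((-9) − 12·(-19/13))/4 = 111/52.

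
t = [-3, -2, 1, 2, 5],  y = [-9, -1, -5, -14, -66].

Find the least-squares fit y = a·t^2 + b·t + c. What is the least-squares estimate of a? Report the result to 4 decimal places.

Sums needed: Σt^2·t^2 = 739, Σt^2·t = 99, Σt^2 = 43, Σt·t = 43, Σt = 3, Σ1 = 5.
For Aᵀy: Σt^2·y = -1796, Σt·y = -334, Σy = -95.
AᵀA·[a, b, c]ᵀ = Aᵀy becomes [[739, 99, 43]; [99, 43, 3]; [43, 3, 5]]·[a, b, c]ᵀ = [-1796, -334, -95]ᵀ.
Inverting the 3×3 Gram matrix, [a, b, c]ᵀ = [-25073/12316, -38257/12316, 2289/6158]ᵀ.

a = -2.0358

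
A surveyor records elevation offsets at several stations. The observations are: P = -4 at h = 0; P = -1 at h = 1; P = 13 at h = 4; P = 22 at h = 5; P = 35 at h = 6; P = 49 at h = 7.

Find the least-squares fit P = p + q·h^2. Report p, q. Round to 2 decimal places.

p = -3.44, q = 1.06

Compute the Gram sums: Σ1 = 6, Σh^2 = 127, Σh^2·h^2 = 4579.
Right-hand side: ΣP = 114, Σh^2·P = 4418.
So XᵀX·[p, q]ᵀ = XᵀP: [[6, 127]; [127, 4579]]·[p, q]ᵀ = [114, 4418]ᵀ.
Eliminating q: 4579·(row 1) − 127·(row 2) gives 11345·p = 4579·114 − 127·4418 = -39080, so p = -7816/2269.
Then q = (4418 − 127·(-7816/2269))/4579 = 2406/2269.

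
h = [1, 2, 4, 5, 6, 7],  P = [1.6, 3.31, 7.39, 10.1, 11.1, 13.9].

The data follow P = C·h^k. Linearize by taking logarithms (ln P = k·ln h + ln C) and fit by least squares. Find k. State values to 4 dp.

k = 1.1155

With ln Pᵢ as the transformed response and ln hᵢ as the regressor:
Σln h = 7.4265, Σ(ln h)² = 11.9895, Σln P = 11.0184, Σln h·ln P = 16.7584.
Equations: 11.9895·k + 7.4265·ln C = 16.7584;  7.4265·k + 6·ln C = 11.0184.
Δ = 11.9895·6 − (7.4265)² = 16.7835; k = (16.7584·6 − 7.4265·11.0184)/16.7835 = 1.11546, ln C = (11.9895·11.0184 − 7.4265·16.7584)/16.7835 = 0.45574.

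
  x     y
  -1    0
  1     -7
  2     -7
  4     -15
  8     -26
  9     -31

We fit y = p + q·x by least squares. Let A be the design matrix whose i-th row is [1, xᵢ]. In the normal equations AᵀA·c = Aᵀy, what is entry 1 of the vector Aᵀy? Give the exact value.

Entry 1 ↔ basis 1, so (Aᵀy)_{1} = Σᵢ yᵢ = (1)·(0) + (1)·(-7) + (1)·(-7) + (1)·(-15) + (1)·(-26) + (1)·(-31) = -86.

-86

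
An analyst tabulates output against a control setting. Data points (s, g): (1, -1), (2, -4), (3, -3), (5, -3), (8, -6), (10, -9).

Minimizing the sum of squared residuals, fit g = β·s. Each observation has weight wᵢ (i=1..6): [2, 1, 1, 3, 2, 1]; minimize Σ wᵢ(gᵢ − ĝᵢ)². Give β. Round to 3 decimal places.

β = -0.786

AᵀWA·[β]ᵀ = AᵀWg reads: 318·β = -250.
Hence β = -250 / 318 ≈ -0.786164.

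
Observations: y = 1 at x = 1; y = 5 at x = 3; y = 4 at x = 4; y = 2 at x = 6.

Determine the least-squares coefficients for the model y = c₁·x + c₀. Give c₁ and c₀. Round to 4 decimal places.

c₁ = 0.1538, c₀ = 2.4615

The normal equations are: 62·c₁ + 14·c₀ = 44;  14·c₁ + 4·c₀ = 12.
(Σx·x = 62, Σx = 14, Σ1 = 4, Σx·y = 44, Σy = 12.)
Δ = 62·4 − 14² = 52.
c₁ = (44·4 − 14·12)/52 = 2/13; c₀ = (62·12 − 14·44)/52 = 32/13.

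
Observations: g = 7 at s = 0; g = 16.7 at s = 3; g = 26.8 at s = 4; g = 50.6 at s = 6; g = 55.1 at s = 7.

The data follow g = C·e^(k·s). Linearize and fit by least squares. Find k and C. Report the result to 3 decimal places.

k = 0.309, C = 7.097

Taking logs, ln g = k·s + ln C, so regress ln g on s.
AᵀA = [[110.0000, 20.0000]; [20.0000, 5]], rhs = [73.2076, 15.9828]ᵀ  (here Σs = 20.0000, Σ(s)² = 110.0000, Σln g = 15.9828, Σs·ln g = 73.2076).
Δ = 110.0000·5 − (20.0000)² = 150.0000; k = (73.2076·5 − 20.0000·15.9828)/150.0000 = 0.30921, ln C = (110.0000·15.9828 − 20.0000·73.2076)/150.0000 = 1.95972, so C = exp(1.95972) = 7.09737.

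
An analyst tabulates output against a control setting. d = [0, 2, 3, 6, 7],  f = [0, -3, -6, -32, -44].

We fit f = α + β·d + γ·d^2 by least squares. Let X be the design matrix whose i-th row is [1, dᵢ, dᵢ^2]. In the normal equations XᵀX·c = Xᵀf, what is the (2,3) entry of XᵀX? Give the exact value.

Row 2 ↔ basis d, column 3 ↔ basis d^2, so (XᵀX)_{2,3} = Σᵢ (d)·(d^2) = (0)·(0) + (2)·(4) + (3)·(9) + (6)·(36) + (7)·(49) = 594.

594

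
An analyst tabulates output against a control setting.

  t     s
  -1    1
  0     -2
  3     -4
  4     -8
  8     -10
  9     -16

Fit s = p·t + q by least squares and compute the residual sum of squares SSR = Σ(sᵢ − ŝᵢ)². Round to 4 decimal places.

SSR = 15.1026

Entries of MᵀM: Σt·t = 171, Σt = 23, Σ1 = 6.
Right-hand side: Σt·s = -269, Σs = -39.
So MᵀM·[p, q]ᵀ = Mᵀs: [[171, 23]; [23, 6]]·[p, q]ᵀ = [-269, -39]ᵀ.
Eliminating q: 6·(row 1) − 23·(row 2) gives 497·p = 6·(-269) − 23·(-39) = -717, so p = -717/497.
Then q = ((-39) − 23·(-717/497))/6 = -482/497.
Residuals: 262/497, -512/497, 645/497, -626/497, 1248/497, -1017/497; SSR = 7506/497.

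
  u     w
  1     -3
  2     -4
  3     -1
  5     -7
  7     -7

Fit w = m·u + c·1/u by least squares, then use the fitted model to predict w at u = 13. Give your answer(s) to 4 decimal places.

ŵ = -13.2177

Normal-equation sums: Σu·u = 88, Σu·1/u = 5, Σ1/u·1/u = 62689/44100.
Moment sums: Σu·w = -98, Σ1/u·w = -116/15.
MᵀM·[m, c]ᵀ = Mᵀw becomes [[88, 5]; [5, 62689/44100]]·[m, c]ᵀ = [-98, -116/15]ᵀ.
Δ = 88·(62689/44100) − 5² = 1103533/11025.
m = ((-98)·(62689/44100) − 5·(-116/15))/(1103533/11025) = -2219161/2207066; c = (88·(-116/15) − 5·(-98))/(1103533/11025) = -2100630/1103533.
At u = 13: ŵ = (-2219161/2207066)·(13) + (-2100630/1103533)·(1/13) = -379239469/28691858.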